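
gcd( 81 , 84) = 3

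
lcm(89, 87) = 7743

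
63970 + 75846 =139816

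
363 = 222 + 141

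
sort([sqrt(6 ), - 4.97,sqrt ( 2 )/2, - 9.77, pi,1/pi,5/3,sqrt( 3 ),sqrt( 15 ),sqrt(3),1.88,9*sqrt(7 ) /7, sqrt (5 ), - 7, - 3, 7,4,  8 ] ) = [ - 9.77, - 7, - 4.97,-3, 1/pi, sqrt( 2 )/2, 5/3,sqrt(3),sqrt( 3 ),  1.88,sqrt (5) , sqrt ( 6 ),pi , 9*sqrt (7 ) /7,  sqrt( 15), 4, 7,8 ]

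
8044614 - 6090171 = 1954443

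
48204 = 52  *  927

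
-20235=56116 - 76351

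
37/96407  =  37/96407 = 0.00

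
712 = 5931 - 5219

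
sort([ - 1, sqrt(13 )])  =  [ - 1,sqrt (13)]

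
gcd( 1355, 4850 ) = 5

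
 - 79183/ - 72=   79183/72   =  1099.76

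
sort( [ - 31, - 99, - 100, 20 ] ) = [ - 100 , - 99,  -  31 , 20]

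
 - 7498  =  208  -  7706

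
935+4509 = 5444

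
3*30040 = 90120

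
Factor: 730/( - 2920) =-2^( - 2)=- 1/4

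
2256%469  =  380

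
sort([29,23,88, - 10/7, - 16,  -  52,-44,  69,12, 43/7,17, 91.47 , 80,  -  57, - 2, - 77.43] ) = [-77.43, - 57, - 52,-44, - 16, - 2,- 10/7, 43/7,  12,17, 23, 29,69,80,88,91.47] 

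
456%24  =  0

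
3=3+0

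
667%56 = 51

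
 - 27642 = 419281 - 446923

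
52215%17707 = 16801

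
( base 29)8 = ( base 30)8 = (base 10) 8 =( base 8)10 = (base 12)8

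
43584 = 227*192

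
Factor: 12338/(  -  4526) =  - 199/73 = - 73^( - 1) * 199^1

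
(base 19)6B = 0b1111101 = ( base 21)5K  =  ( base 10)125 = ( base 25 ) 50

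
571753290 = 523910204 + 47843086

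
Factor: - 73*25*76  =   - 138700 = - 2^2*5^2*19^1*73^1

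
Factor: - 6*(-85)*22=2^2*3^1*5^1*11^1*17^1 = 11220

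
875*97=84875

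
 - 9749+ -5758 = -15507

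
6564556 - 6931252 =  - 366696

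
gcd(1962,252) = 18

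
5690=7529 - 1839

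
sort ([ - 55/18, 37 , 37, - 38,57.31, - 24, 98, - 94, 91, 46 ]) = [ - 94,  -  38, - 24, - 55/18, 37, 37, 46, 57.31, 91, 98]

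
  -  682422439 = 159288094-841710533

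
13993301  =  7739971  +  6253330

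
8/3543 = 8/3543= 0.00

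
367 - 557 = -190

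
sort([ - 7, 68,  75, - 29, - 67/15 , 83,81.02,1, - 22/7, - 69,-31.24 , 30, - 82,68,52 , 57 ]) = [-82, -69, - 31.24, - 29, - 7, - 67/15, - 22/7, 1,30,52,57,  68,  68,  75, 81.02,83]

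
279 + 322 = 601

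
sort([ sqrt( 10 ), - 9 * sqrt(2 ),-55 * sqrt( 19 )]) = [ - 55 *sqrt(19), - 9*sqrt(2 ),sqrt( 10) ] 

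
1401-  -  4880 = 6281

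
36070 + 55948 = 92018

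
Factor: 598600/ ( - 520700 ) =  - 2^1 *73^1*127^ ( - 1 ) = - 146/127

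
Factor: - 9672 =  - 2^3 * 3^1*13^1*31^1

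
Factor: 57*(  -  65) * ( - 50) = 185250 = 2^1*3^1*5^3*13^1 * 19^1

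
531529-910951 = -379422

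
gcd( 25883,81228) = 1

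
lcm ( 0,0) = 0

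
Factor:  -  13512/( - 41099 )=24/73 = 2^3*3^1*73^(-1)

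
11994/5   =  11994/5 = 2398.80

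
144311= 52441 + 91870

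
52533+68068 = 120601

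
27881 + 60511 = 88392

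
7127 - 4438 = 2689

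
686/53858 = 49/3847  =  0.01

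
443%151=141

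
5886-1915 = 3971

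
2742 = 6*457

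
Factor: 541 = 541^1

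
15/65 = 3/13 = 0.23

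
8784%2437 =1473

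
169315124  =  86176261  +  83138863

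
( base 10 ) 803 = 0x323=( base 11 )670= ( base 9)1082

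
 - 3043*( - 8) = 24344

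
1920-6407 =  - 4487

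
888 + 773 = 1661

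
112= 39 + 73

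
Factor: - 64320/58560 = - 67/61 =-61^(-1 )*67^1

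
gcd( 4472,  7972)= 4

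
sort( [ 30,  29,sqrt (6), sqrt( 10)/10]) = [sqrt( 10 ) /10,sqrt(6),29,30]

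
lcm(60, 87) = 1740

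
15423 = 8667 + 6756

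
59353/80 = 59353/80 = 741.91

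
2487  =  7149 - 4662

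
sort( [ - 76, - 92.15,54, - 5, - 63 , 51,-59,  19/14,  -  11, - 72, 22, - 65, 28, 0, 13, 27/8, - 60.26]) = [ - 92.15,-76, - 72,- 65, - 63 , - 60.26, - 59, - 11 , - 5,0,19/14, 27/8 , 13, 22, 28,51,54]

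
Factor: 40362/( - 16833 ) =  - 434/181 = -2^1*7^1*31^1*181^( - 1 )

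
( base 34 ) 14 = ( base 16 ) 26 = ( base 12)32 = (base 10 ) 38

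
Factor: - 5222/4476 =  - 2^(  -  1)*3^ ( - 1 )* 7^1 = - 7/6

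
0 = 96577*0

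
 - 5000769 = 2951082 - 7951851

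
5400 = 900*6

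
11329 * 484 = 5483236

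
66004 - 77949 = - 11945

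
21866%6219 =3209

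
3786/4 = 946 + 1/2 = 946.50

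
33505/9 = 33505/9 = 3722.78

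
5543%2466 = 611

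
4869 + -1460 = 3409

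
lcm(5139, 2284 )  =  20556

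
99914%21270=14834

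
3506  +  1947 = 5453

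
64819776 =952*68088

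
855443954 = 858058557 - 2614603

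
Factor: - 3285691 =-607^1*5413^1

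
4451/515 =8+331/515 = 8.64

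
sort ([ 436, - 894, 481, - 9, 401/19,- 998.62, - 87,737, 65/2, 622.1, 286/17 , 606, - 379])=[ - 998.62,-894,  -  379, -87 ,  -  9,286/17,  401/19,65/2,436,  481, 606,622.1,737 ]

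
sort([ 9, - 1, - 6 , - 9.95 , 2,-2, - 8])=[ - 9.95, - 8, - 6, - 2, - 1, 2,9] 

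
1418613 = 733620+684993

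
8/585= 8/585 = 0.01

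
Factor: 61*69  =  4209 =3^1*23^1*61^1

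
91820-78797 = 13023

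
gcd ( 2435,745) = 5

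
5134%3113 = 2021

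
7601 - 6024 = 1577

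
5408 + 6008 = 11416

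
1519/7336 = 217/1048 = 0.21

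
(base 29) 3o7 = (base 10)3226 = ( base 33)2VP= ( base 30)3HG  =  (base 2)110010011010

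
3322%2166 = 1156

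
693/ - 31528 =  - 1 + 4405/4504= -0.02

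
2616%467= 281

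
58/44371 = 58/44371 =0.00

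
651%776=651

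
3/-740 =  - 3/740  =  - 0.00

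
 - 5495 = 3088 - 8583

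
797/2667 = 797/2667 = 0.30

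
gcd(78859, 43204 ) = 1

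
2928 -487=2441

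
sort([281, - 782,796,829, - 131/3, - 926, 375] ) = [ - 926 , - 782,  -  131/3, 281, 375,796,829]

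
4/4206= 2/2103 = 0.00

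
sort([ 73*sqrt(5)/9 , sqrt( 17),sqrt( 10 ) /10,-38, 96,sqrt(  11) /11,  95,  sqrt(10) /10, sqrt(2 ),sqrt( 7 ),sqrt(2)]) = [ - 38,sqrt( 11 ) /11, sqrt(10) /10,  sqrt( 10 ) /10,sqrt( 2), sqrt( 2),sqrt( 7), sqrt(17),73*sqrt(5 ) /9, 95, 96]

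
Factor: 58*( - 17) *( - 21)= 20706 =2^1*3^1* 7^1 * 17^1 * 29^1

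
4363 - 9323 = - 4960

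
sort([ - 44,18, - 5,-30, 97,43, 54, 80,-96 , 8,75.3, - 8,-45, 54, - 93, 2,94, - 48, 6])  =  [-96 , - 93,-48,-45, - 44, - 30, - 8, - 5,  2,6, 8,18,43,54,54 , 75.3,  80,94,97]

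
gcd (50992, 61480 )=8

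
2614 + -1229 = 1385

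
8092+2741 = 10833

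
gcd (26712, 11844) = 252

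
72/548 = 18/137  =  0.13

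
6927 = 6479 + 448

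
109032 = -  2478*( - 44)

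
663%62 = 43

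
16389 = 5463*3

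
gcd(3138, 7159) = 1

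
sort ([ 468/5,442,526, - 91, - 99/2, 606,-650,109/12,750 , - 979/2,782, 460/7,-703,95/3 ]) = [  -  703, - 650,  -  979/2, - 91,-99/2, 109/12,95/3,460/7,468/5,442 , 526,606,750,  782] 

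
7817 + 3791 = 11608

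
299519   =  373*803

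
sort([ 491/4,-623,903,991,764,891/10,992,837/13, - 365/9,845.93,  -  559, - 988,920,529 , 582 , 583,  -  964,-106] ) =[-988,-964, - 623,  -  559,  -  106 , - 365/9,837/13 , 891/10 , 491/4,529,582,583, 764,  845.93, 903, 920,991,992]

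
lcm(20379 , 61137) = 61137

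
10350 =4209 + 6141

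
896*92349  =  82744704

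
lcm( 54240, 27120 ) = 54240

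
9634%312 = 274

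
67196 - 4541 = 62655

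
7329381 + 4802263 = 12131644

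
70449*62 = 4367838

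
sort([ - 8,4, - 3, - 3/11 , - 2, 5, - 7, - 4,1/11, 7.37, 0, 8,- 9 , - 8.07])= [ - 9, - 8.07,-8,-7, - 4 , - 3, - 2,-3/11, 0, 1/11, 4, 5, 7.37,8] 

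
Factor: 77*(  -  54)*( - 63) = 2^1*  3^5*7^2 *11^1=   261954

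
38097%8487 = 4149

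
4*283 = 1132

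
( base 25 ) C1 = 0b100101101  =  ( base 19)fg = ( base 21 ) e7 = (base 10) 301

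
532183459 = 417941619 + 114241840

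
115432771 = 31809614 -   -  83623157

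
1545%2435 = 1545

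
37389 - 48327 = -10938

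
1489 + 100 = 1589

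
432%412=20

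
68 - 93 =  - 25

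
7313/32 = 7313/32 =228.53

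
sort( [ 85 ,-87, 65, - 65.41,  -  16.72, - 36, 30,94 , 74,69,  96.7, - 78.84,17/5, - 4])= [ - 87, - 78.84,-65.41, -36,  -  16.72, - 4,17/5  ,  30, 65,69, 74,85,94, 96.7 ] 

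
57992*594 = 34447248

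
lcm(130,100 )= 1300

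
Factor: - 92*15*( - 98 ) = 135240= 2^3 * 3^1*5^1 * 7^2*23^1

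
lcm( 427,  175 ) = 10675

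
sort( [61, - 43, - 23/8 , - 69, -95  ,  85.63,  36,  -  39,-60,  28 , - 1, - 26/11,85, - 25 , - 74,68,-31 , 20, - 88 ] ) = [ - 95 , - 88,  -  74, - 69, - 60,- 43 , - 39 , - 31, - 25 , -23/8 , -26/11,  -  1 , 20 , 28, 36,  61,68,85, 85.63]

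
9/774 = 1/86 = 0.01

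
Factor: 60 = 2^2*3^1*5^1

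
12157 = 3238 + 8919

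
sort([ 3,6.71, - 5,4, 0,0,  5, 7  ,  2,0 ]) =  [-5,0,0, 0,  2, 3, 4,  5,6.71, 7]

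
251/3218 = 251/3218  =  0.08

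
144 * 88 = 12672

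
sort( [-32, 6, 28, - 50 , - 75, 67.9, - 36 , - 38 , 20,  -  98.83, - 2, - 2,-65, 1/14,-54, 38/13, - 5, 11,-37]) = [ - 98.83, - 75, - 65, - 54, - 50, - 38, - 37, - 36, - 32, - 5,- 2, - 2, 1/14,38/13,  6,  11, 20, 28,67.9]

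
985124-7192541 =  - 6207417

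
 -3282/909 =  - 1094/303 = - 3.61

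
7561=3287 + 4274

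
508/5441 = 508/5441 = 0.09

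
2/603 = 2/603 = 0.00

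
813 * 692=562596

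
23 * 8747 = 201181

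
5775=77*75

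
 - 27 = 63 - 90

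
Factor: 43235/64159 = 5^1 * 83^( - 1)*773^( - 1)*8647^1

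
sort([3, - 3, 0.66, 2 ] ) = [ - 3, 0.66, 2,3] 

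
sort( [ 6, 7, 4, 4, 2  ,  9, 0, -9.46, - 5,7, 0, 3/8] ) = [ - 9.46  , - 5, 0, 0, 3/8,  2, 4, 4, 6,7 , 7, 9]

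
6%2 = 0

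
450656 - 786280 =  - 335624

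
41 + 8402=8443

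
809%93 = 65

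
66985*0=0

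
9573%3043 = 444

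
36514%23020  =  13494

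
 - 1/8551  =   - 1 + 8550/8551  =  -0.00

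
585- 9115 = -8530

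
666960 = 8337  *80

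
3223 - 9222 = - 5999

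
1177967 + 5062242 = 6240209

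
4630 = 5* 926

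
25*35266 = 881650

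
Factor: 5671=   53^1*107^1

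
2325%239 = 174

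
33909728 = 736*46073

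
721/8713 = 721/8713 = 0.08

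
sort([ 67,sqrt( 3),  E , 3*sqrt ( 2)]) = [ sqrt(3 ),E, 3*sqrt(2),67 ] 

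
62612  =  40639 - -21973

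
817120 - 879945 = -62825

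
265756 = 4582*58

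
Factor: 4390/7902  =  3^( - 2)*5^1 = 5/9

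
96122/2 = 48061   =  48061.00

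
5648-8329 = -2681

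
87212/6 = 43606/3 = 14535.33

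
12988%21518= 12988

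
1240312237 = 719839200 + 520473037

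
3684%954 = 822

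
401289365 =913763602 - 512474237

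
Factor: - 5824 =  - 2^6 * 7^1*13^1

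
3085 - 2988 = 97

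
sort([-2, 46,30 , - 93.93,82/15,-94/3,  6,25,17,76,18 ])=[ - 93.93,-94/3, - 2,82/15 , 6,17,18,25,30, 46,  76 ]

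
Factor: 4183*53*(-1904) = -2^4*7^1 * 17^1*47^1*53^1*89^1 = - 422114896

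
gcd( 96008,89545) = 1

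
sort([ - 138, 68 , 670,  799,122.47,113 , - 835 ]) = [  -  835, - 138,68, 113,122.47,670,799]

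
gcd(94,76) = 2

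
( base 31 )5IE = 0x1501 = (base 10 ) 5377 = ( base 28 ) 6o1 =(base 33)4uv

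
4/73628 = 1/18407 = 0.00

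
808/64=101/8=   12.62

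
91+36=127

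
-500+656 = 156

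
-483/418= - 483/418= - 1.16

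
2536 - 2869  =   - 333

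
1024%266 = 226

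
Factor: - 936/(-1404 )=2^1  *  3^(-1) = 2/3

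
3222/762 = 4  +  29/127  =  4.23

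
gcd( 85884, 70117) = 1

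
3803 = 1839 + 1964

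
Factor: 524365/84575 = 31/5 = 5^(- 1 )*31^1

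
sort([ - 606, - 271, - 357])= [-606, - 357,-271] 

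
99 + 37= 136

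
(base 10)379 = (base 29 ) D2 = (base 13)232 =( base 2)101111011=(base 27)E1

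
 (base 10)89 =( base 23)3k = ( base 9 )108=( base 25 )3E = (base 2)1011001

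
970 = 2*485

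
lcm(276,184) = 552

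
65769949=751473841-685703892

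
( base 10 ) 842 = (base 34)OQ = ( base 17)2F9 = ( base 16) 34A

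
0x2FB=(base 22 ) 1CF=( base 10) 763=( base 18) 267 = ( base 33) N4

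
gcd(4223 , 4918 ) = 1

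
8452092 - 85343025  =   - 76890933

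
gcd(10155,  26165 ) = 5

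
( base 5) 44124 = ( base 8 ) 5737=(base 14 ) 1171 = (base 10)3039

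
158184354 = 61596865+96587489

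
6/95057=6/95057=   0.00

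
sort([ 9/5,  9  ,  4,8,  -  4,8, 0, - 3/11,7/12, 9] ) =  [-4, - 3/11, 0,7/12,9/5, 4,8, 8,9, 9] 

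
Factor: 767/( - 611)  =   - 47^( - 1)*59^1 = - 59/47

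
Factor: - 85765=-5^1*17^1*1009^1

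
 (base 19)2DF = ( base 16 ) 3D8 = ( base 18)30c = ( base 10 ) 984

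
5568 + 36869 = 42437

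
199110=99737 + 99373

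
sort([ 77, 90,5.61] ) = [ 5.61,  77, 90]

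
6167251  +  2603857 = 8771108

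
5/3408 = 5/3408  =  0.00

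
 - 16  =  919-935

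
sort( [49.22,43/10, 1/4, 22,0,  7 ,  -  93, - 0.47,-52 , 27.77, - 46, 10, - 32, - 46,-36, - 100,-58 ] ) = [-100, - 93, - 58, - 52, - 46, - 46, - 36, - 32, - 0.47, 0,1/4, 43/10, 7,10,22, 27.77,49.22]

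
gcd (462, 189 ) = 21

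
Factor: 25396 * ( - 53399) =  - 2^2*7^1 * 67^1*797^1*907^1 = - 1356121004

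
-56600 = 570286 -626886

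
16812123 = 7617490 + 9194633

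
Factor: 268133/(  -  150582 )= -2^ ( - 1 )*3^( - 1)*25097^ (  -  1)* 268133^1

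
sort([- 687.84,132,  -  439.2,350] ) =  [ - 687.84, - 439.2, 132, 350] 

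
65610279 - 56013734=9596545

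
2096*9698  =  20327008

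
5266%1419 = 1009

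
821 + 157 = 978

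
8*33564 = 268512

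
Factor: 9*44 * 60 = 2^4 *3^3*5^1*11^1 = 23760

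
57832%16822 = 7366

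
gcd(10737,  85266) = 9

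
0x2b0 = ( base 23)16l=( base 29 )nl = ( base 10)688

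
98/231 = 14/33 = 0.42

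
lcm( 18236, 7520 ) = 729440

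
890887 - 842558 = 48329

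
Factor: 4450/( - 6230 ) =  - 5/7 = - 5^1*7^(  -  1) 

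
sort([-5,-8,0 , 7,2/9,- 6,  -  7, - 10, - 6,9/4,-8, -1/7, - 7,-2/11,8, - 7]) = [ - 10, -8, - 8,-7, - 7,-7, - 6, -6,  -  5, - 2/11,-1/7, 0 , 2/9, 9/4,7,  8] 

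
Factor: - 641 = -641^1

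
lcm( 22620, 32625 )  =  1696500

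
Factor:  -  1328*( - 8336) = 2^8*83^1* 521^1= 11070208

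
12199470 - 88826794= - 76627324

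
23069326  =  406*56821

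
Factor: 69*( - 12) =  - 828 = - 2^2*3^2*23^1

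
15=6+9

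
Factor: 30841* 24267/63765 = 3^(-1 ) *5^( - 1 ) * 13^( - 1 )*109^( - 1 ) * 8089^1*30841^1 =249472849/21255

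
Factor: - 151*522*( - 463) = 2^1*3^2 * 29^1*151^1  *  463^1 = 36494586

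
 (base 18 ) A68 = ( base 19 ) 95C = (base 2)110100011100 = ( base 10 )3356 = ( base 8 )6434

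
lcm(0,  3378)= 0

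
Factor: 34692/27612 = 49/39 = 3^( - 1) * 7^2 *13^( -1)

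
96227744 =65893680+30334064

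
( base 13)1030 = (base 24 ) 3L4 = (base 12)1364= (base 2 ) 100010111100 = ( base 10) 2236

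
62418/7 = 8916 + 6/7 = 8916.86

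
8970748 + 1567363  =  10538111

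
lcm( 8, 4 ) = 8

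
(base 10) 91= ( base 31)2T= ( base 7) 160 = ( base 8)133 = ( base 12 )77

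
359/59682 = 359/59682 = 0.01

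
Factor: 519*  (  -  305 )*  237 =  - 3^2*  5^1*61^1*79^1*173^1  =  - 37515915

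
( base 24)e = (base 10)14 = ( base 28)E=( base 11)13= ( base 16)E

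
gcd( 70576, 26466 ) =8822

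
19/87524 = 19/87524= 0.00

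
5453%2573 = 307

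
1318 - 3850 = -2532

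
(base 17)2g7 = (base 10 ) 857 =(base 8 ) 1531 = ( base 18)2BB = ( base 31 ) rk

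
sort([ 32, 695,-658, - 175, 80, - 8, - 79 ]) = [-658,-175, - 79 , - 8, 32, 80, 695] 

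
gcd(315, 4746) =21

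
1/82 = 1/82 = 0.01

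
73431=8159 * 9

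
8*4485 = 35880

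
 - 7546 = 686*( - 11) 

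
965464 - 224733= 740731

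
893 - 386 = 507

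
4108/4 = 1027 = 1027.00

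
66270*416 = 27568320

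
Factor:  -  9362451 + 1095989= - 2^1 *773^1* 5347^1 = - 8266462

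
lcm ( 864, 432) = 864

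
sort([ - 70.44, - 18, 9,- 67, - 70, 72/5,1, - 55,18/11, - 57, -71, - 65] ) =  [ -71, - 70.44, - 70, - 67, - 65, - 57, - 55, - 18,1, 18/11, 9,  72/5 ] 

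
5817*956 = 5561052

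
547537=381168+166369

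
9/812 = 9/812 = 0.01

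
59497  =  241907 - 182410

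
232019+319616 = 551635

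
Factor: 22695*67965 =1542465675 = 3^2*5^2*17^1*23^1 *89^1*197^1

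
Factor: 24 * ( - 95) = - 2280 = - 2^3*3^1*5^1*19^1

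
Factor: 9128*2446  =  2^4*7^1 * 163^1*1223^1 = 22327088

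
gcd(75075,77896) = 91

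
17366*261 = 4532526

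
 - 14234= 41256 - 55490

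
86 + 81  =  167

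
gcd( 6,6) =6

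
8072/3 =8072/3 = 2690.67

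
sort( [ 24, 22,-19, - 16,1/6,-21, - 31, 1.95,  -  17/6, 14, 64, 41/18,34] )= [ - 31, - 21, - 19, - 16, - 17/6, 1/6, 1.95, 41/18,14,22, 24, 34,64 ] 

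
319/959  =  319/959 =0.33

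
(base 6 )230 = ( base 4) 1122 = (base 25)3F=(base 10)90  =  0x5a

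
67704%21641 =2781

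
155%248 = 155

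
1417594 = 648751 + 768843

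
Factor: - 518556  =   - 2^2 * 3^1*79^1 * 547^1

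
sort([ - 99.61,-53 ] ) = [ - 99.61, - 53] 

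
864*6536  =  5647104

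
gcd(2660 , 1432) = 4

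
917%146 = 41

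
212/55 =212/55 = 3.85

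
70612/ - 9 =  - 7846 + 2/9 = - 7845.78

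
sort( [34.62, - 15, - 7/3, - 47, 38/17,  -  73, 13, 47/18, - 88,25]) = [ -88, - 73, - 47,-15,-7/3, 38/17, 47/18, 13,  25,  34.62] 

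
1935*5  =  9675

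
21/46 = 21/46  =  0.46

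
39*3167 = 123513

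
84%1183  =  84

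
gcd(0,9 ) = 9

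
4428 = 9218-4790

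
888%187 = 140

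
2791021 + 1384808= 4175829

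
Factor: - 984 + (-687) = - 3^1*557^1 = - 1671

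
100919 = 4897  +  96022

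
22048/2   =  11024 = 11024.00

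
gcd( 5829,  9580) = 1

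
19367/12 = 19367/12 = 1613.92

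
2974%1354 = 266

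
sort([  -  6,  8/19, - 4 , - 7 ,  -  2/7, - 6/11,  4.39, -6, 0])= [-7, - 6, - 6, - 4  , - 6/11,  -  2/7,0,8/19,4.39]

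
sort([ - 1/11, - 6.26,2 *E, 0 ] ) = [ - 6.26,-1/11,0,  2*E] 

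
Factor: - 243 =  - 3^5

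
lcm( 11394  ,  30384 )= 91152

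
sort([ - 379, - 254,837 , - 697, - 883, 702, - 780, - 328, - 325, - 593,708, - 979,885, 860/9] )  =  [ - 979, - 883, - 780,-697,  -  593, - 379, - 328, - 325, - 254, 860/9,702,708,837,  885 ]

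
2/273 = 2/273 = 0.01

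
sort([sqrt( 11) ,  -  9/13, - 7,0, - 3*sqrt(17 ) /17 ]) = [ - 7,-3*sqrt (17)/17, - 9/13,0, sqrt( 11 )]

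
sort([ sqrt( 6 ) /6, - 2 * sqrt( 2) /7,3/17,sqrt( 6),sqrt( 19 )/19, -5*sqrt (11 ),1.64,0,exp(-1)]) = [-5*sqrt( 11),-2*sqrt( 2)/7,0,3/17,  sqrt( 19)/19,exp(  -  1) , sqrt( 6) /6,1.64, sqrt( 6) ]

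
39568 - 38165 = 1403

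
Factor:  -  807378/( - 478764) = 941/558 = 2^( - 1)*3^(-2 )*31^( - 1 )*941^1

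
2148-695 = 1453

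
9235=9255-20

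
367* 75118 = 27568306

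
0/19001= 0   =  0.00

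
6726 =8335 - 1609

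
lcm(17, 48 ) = 816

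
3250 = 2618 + 632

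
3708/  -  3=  - 1236 + 0/1 = - 1236.00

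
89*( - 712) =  - 63368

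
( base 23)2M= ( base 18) 3e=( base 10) 68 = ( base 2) 1000100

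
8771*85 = 745535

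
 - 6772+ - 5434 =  - 12206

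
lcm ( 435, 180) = 5220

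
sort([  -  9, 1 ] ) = [-9,  1 ] 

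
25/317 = 25/317 = 0.08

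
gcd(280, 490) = 70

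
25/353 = 25/353  =  0.07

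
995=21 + 974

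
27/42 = 9/14 = 0.64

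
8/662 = 4/331 = 0.01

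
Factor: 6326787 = 3^1*2108929^1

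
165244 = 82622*2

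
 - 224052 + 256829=32777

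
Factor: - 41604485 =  - 5^1*13^1 *640069^1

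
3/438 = 1/146 = 0.01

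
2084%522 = 518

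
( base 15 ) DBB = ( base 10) 3101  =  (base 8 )6035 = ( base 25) 4O1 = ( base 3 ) 11020212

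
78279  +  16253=94532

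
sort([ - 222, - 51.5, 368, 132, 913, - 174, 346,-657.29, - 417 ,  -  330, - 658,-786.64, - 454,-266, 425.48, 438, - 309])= [ - 786.64, -658, -657.29,-454,- 417,- 330, - 309,-266, - 222, - 174,  -  51.5, 132, 346, 368, 425.48,438 , 913]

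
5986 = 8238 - 2252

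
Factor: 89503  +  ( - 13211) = 2^2  *19073^1 = 76292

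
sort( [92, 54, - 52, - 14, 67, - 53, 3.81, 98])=[ - 53, - 52, - 14,3.81, 54,67,92, 98 ] 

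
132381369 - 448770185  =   - 316388816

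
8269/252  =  32 + 205/252 = 32.81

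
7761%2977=1807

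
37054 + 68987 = 106041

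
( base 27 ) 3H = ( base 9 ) 118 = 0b1100010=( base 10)98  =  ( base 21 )4e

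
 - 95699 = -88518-7181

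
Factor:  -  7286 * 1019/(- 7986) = 3712217/3993 = 3^(-1)*11^(-3)*1019^1 * 3643^1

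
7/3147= 7/3147= 0.00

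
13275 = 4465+8810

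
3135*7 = 21945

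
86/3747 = 86/3747 = 0.02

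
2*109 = 218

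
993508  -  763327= 230181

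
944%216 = 80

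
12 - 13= - 1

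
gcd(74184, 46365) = 9273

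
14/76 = 7/38 = 0.18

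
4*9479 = 37916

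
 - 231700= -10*23170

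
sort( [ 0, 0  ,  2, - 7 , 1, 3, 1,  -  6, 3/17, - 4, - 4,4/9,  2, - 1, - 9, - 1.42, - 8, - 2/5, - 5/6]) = [  -  9, - 8, - 7, - 6,  -  4, - 4,  -  1.42, - 1, - 5/6, - 2/5,0, 0, 3/17,4/9, 1,1,2, 2,3]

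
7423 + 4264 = 11687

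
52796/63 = 52796/63 = 838.03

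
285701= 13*21977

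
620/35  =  124/7 = 17.71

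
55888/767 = 55888/767 = 72.87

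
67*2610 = 174870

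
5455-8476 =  - 3021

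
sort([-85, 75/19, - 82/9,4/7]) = [ - 85, - 82/9,4/7, 75/19] 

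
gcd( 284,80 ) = 4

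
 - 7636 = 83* ( - 92 )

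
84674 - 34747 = 49927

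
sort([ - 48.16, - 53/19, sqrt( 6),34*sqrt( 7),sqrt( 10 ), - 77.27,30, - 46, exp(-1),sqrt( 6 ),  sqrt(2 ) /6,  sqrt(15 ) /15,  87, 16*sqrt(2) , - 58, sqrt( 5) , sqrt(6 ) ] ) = [ - 77.27, - 58,  -  48.16,-46,  -  53/19,sqrt (2)/6,sqrt( 15)/15,exp( - 1 ),sqrt( 5 ),sqrt( 6),sqrt( 6),sqrt ( 6),sqrt( 10), 16 *sqrt (2), 30, 87,34* sqrt( 7)] 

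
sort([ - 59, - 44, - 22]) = [-59,-44, - 22] 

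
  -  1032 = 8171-9203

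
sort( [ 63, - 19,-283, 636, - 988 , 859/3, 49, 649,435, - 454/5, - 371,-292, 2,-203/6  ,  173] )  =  [ - 988, - 371  ,-292, - 283, - 454/5, - 203/6,-19, 2, 49, 63,173,859/3,435,  636, 649]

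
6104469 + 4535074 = 10639543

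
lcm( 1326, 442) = 1326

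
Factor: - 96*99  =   - 2^5*3^3 * 11^1 = -9504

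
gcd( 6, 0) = 6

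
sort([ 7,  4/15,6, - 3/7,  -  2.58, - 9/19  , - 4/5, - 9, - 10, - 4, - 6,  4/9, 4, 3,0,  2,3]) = [ - 10, - 9 , - 6, - 4, - 2.58, - 4/5, - 9/19 , - 3/7,0,4/15,4/9,2 , 3, 3,4,6, 7 ]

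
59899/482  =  124+131/482 = 124.27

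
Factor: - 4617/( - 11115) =3^3*5^( - 1)*13^( - 1 ) = 27/65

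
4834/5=966 + 4/5 = 966.80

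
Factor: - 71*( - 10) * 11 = 7810= 2^1*5^1*11^1*71^1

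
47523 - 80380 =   -  32857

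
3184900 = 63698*50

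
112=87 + 25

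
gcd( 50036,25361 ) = 7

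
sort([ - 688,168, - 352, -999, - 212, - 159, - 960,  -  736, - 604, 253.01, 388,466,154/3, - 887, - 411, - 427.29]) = [ - 999,- 960, - 887, - 736, - 688, - 604, - 427.29, - 411, - 352,-212 , - 159, 154/3,168,253.01,388, 466 ] 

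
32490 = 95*342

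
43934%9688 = 5182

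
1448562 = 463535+985027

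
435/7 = 62 +1/7 = 62.14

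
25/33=25/33 = 0.76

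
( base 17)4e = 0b1010010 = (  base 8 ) 122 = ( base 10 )82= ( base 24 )3A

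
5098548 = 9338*546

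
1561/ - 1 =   -  1561 + 0/1 = - 1561.00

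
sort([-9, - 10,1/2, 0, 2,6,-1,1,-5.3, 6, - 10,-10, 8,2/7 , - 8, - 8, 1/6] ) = [  -  10, - 10, - 10, - 9,  -  8, - 8, - 5.3 ,-1,  0, 1/6, 2/7, 1/2, 1 , 2,6, 6, 8]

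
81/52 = 81/52 =1.56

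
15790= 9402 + 6388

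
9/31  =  9/31 =0.29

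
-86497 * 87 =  - 7525239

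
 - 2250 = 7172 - 9422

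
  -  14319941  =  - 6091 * 2351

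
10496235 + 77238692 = 87734927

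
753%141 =48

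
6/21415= 6/21415  =  0.00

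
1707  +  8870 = 10577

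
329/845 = 329/845 = 0.39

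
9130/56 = 163+1/28= 163.04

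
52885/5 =10577 =10577.00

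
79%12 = 7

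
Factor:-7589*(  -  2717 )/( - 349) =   -  11^1*13^1*19^1*349^(-1 )*7589^1 = - 20619313/349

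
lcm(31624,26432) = 1770944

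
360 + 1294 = 1654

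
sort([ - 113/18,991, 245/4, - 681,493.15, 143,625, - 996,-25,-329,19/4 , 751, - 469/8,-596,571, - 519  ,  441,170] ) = [ - 996, - 681, - 596,-519, - 329, - 469/8, - 25,  -  113/18,19/4,245/4, 143,170 , 441,493.15, 571,625,751, 991]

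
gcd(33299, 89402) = 1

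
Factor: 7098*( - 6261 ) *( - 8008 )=355880148624 = 2^4*3^2*7^2 *11^1*13^3*2087^1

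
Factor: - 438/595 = - 2^1*3^1* 5^( - 1 )*  7^(-1 )*17^( - 1)*73^1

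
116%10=6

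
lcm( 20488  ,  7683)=61464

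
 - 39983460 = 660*( - 60581 ) 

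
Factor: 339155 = 5^1*29^1*2339^1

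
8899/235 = 8899/235 = 37.87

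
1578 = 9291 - 7713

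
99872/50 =1997+11/25 = 1997.44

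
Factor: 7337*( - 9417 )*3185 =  - 3^1*5^1*7^2*11^1*13^1*23^1*29^1 * 43^1*73^1 = - 220059704865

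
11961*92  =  1100412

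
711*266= 189126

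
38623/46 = 38623/46 = 839.63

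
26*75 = 1950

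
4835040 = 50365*96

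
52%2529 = 52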